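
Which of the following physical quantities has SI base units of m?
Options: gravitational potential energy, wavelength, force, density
Checking the SI base units of each option:
  gravitational potential energy (U = -GMm/r): kg·m²/s²  ✗
  wavelength (λ = v/f): m  ✓ matches
  force (F = ma): kg·m/s²  ✗
  density (ρ = m/V): kg/m³  ✗

Only wavelength has units m.

Answer: wavelength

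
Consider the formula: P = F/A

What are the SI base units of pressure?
Units of each symbol in P = F/A:
  F (force): kg·m/s²
  A (area): m²  → in the denominator, contributes 1/m²

Multiplying the contributions: [kg·m/s²] · [1/m²]
Adding exponents of each base unit: kg: 1, m: -1, s: -2
SI base units of pressure: kg/(m·s²)

Answer: kg/(m·s²)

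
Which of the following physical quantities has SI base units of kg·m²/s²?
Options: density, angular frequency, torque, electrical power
Checking the SI base units of each option:
  density (ρ = m/V): kg/m³  ✗
  angular frequency (ω = 2πf): 1/s  ✗
  torque (τ = Fr): kg·m²/s²  ✓ matches
  electrical power (P = IV): kg·m²/s³  ✗

Only torque has units kg·m²/s².

Answer: torque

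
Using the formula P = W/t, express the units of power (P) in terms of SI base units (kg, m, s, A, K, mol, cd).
Units of each symbol in P = W/t:
  W (work): kg·m²/s²
  t (time): s  → in the denominator, contributes 1/s

Multiplying the contributions: [kg·m²/s²] · [1/s]
Adding exponents of each base unit: kg: 1, m: 2, s: -3
SI base units of power: kg·m²/s³

Answer: kg·m²/s³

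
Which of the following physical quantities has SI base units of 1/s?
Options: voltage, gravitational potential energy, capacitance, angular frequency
Checking the SI base units of each option:
  voltage (V = IR): kg·m²/(s³·A)  ✗
  gravitational potential energy (U = -GMm/r): kg·m²/s²  ✗
  capacitance (C = Q/V): s⁴·A²/(kg·m²)  ✗
  angular frequency (ω = 2πf): 1/s  ✓ matches

Only angular frequency has units 1/s.

Answer: angular frequency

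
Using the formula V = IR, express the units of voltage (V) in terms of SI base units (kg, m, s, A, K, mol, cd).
Units of each symbol in V = IR:
  I (current): A
  R (resistance, in ohms): kg·m²/(s³·A²)

Multiplying the contributions: [A] · [kg·m²/(s³·A²)]
Adding exponents of each base unit: kg: 1, m: 2, s: -3, A: -1
SI base units of voltage: kg·m²/(s³·A)

Answer: kg·m²/(s³·A)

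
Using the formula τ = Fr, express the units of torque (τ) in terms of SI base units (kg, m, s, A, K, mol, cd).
Units of each symbol in τ = Fr:
  F (force): kg·m/s²
  r (lever arm): m

Multiplying the contributions: [kg·m/s²] · [m]
Adding exponents of each base unit: kg: 1, m: 2, s: -2
SI base units of torque: kg·m²/s²

Answer: kg·m²/s²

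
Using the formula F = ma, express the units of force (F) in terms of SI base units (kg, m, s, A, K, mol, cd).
Units of each symbol in F = ma:
  m (mass): kg
  a (acceleration): m/s²

Multiplying the contributions: [kg] · [m/s²]
Adding exponents of each base unit: kg: 1, m: 1, s: -2
SI base units of force: kg·m/s²

Answer: kg·m/s²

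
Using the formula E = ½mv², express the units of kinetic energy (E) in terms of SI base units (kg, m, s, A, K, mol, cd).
Units of each symbol in E = ½mv²:
  m (mass): kg
  v (speed): m/s  → to the power 2, contributes m²/s²
  The factor ½ is dimensionless.

Multiplying the contributions: [kg] · [m²/s²]
Adding exponents of each base unit: kg: 1, m: 2, s: -2
SI base units of kinetic energy: kg·m²/s²

Answer: kg·m²/s²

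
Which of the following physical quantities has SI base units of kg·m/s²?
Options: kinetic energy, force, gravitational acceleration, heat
Checking the SI base units of each option:
  kinetic energy (E = ½mv²): kg·m²/s²  ✗
  force (F = ma): kg·m/s²  ✓ matches
  gravitational acceleration (g = GM/r²): m/s²  ✗
  heat (Q = mcΔT): kg·m²/s²  ✗

Only force has units kg·m/s².

Answer: force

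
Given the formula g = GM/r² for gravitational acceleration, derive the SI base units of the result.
Units of each symbol in g = GM/r²:
  G (gravitational constant): m³/(kg·s²)
  M (mass): kg
  r (distance): m  → to the power 2 in the denominator, contributes 1/m²

Multiplying the contributions: [m³/(kg·s²)] · [kg] · [1/m²]
Adding exponents of each base unit: m: 1, s: -2
SI base units of gravitational acceleration: m/s²

Answer: m/s²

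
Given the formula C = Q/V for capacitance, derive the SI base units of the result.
Units of each symbol in C = Q/V:
  Q (charge, in coulombs): s·A
  V (voltage, in volts): kg·m²/(s³·A)  → in the denominator, contributes s³·A/(kg·m²)

Multiplying the contributions: [s·A] · [s³·A/(kg·m²)]
Adding exponents of each base unit: kg: -1, m: -2, s: 4, A: 2
SI base units of capacitance: s⁴·A²/(kg·m²)

Answer: s⁴·A²/(kg·m²)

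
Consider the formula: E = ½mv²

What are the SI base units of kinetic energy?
Units of each symbol in E = ½mv²:
  m (mass): kg
  v (speed): m/s  → to the power 2, contributes m²/s²
  The factor ½ is dimensionless.

Multiplying the contributions: [kg] · [m²/s²]
Adding exponents of each base unit: kg: 1, m: 2, s: -2
SI base units of kinetic energy: kg·m²/s²

Answer: kg·m²/s²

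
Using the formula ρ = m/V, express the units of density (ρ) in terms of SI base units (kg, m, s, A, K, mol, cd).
Units of each symbol in ρ = m/V:
  m (mass): kg
  V (volume): m³  → in the denominator, contributes 1/m³

Multiplying the contributions: [kg] · [1/m³]
Adding exponents of each base unit: kg: 1, m: -3
SI base units of density: kg/m³

Answer: kg/m³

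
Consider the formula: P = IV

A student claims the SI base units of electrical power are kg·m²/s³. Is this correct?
Units of each symbol in P = IV:
  I (current): A
  V (voltage, in volts): kg·m²/(s³·A)

Multiplying the contributions: [A] · [kg·m²/(s³·A)]
Adding exponents of each base unit: kg: 1, m: 2, s: -3
SI base units of electrical power: kg·m²/s³

The claimed units kg·m²/s³ match the derived units, so the claim is correct.

Answer: Yes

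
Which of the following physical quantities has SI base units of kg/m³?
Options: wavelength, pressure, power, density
Checking the SI base units of each option:
  wavelength (λ = v/f): m  ✗
  pressure (P = F/A): kg/(m·s²)  ✗
  power (P = W/t): kg·m²/s³  ✗
  density (ρ = m/V): kg/m³  ✓ matches

Only density has units kg/m³.

Answer: density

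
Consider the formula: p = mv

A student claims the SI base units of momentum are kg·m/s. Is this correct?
Units of each symbol in p = mv:
  m (mass): kg
  v (velocity): m/s

Multiplying the contributions: [kg] · [m/s]
Adding exponents of each base unit: kg: 1, m: 1, s: -1
SI base units of momentum: kg·m/s

The claimed units kg·m/s match the derived units, so the claim is correct.

Answer: Yes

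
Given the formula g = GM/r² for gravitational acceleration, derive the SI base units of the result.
Units of each symbol in g = GM/r²:
  G (gravitational constant): m³/(kg·s²)
  M (mass): kg
  r (distance): m  → to the power 2 in the denominator, contributes 1/m²

Multiplying the contributions: [m³/(kg·s²)] · [kg] · [1/m²]
Adding exponents of each base unit: m: 1, s: -2
SI base units of gravitational acceleration: m/s²

Answer: m/s²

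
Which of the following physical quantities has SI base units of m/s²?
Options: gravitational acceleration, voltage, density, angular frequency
Checking the SI base units of each option:
  gravitational acceleration (g = GM/r²): m/s²  ✓ matches
  voltage (V = IR): kg·m²/(s³·A)  ✗
  density (ρ = m/V): kg/m³  ✗
  angular frequency (ω = 2πf): 1/s  ✗

Only gravitational acceleration has units m/s².

Answer: gravitational acceleration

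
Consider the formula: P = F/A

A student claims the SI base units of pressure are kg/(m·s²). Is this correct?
Units of each symbol in P = F/A:
  F (force): kg·m/s²
  A (area): m²  → in the denominator, contributes 1/m²

Multiplying the contributions: [kg·m/s²] · [1/m²]
Adding exponents of each base unit: kg: 1, m: -1, s: -2
SI base units of pressure: kg/(m·s²)

The claimed units kg/(m·s²) match the derived units, so the claim is correct.

Answer: Yes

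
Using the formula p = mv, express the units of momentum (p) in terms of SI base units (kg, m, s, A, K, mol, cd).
Units of each symbol in p = mv:
  m (mass): kg
  v (velocity): m/s

Multiplying the contributions: [kg] · [m/s]
Adding exponents of each base unit: kg: 1, m: 1, s: -1
SI base units of momentum: kg·m/s

Answer: kg·m/s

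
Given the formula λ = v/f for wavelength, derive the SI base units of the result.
Units of each symbol in λ = v/f:
  v (wave speed): m/s
  f (frequency): 1/s  → in the denominator, contributes s

Multiplying the contributions: [m/s] · [s]
Adding exponents of each base unit: m: 1
SI base units of wavelength: m

Answer: m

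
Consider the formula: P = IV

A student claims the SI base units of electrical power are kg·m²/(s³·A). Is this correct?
Units of each symbol in P = IV:
  I (current): A
  V (voltage, in volts): kg·m²/(s³·A)

Multiplying the contributions: [A] · [kg·m²/(s³·A)]
Adding exponents of each base unit: kg: 1, m: 2, s: -3
SI base units of electrical power: kg·m²/s³

The claimed units kg·m²/(s³·A) (exponents kg: 1, m: 2, s: -3, A: -1) do not match the derived units kg·m²/s³ (exponents kg: 1, m: 2, s: -3), so the claim is incorrect.

Answer: No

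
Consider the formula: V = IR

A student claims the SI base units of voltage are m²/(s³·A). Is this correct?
Units of each symbol in V = IR:
  I (current): A
  R (resistance, in ohms): kg·m²/(s³·A²)

Multiplying the contributions: [A] · [kg·m²/(s³·A²)]
Adding exponents of each base unit: kg: 1, m: 2, s: -3, A: -1
SI base units of voltage: kg·m²/(s³·A)

The claimed units m²/(s³·A) (exponents m: 2, s: -3, A: -1) do not match the derived units kg·m²/(s³·A) (exponents kg: 1, m: 2, s: -3, A: -1), so the claim is incorrect.

Answer: No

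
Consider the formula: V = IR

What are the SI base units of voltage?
Units of each symbol in V = IR:
  I (current): A
  R (resistance, in ohms): kg·m²/(s³·A²)

Multiplying the contributions: [A] · [kg·m²/(s³·A²)]
Adding exponents of each base unit: kg: 1, m: 2, s: -3, A: -1
SI base units of voltage: kg·m²/(s³·A)

Answer: kg·m²/(s³·A)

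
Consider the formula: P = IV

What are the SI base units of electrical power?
Units of each symbol in P = IV:
  I (current): A
  V (voltage, in volts): kg·m²/(s³·A)

Multiplying the contributions: [A] · [kg·m²/(s³·A)]
Adding exponents of each base unit: kg: 1, m: 2, s: -3
SI base units of electrical power: kg·m²/s³

Answer: kg·m²/s³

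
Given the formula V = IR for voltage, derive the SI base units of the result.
Units of each symbol in V = IR:
  I (current): A
  R (resistance, in ohms): kg·m²/(s³·A²)

Multiplying the contributions: [A] · [kg·m²/(s³·A²)]
Adding exponents of each base unit: kg: 1, m: 2, s: -3, A: -1
SI base units of voltage: kg·m²/(s³·A)

Answer: kg·m²/(s³·A)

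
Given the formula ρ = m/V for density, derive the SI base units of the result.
Units of each symbol in ρ = m/V:
  m (mass): kg
  V (volume): m³  → in the denominator, contributes 1/m³

Multiplying the contributions: [kg] · [1/m³]
Adding exponents of each base unit: kg: 1, m: -3
SI base units of density: kg/m³

Answer: kg/m³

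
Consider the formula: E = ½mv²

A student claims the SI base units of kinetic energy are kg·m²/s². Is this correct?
Units of each symbol in E = ½mv²:
  m (mass): kg
  v (speed): m/s  → to the power 2, contributes m²/s²
  The factor ½ is dimensionless.

Multiplying the contributions: [kg] · [m²/s²]
Adding exponents of each base unit: kg: 1, m: 2, s: -2
SI base units of kinetic energy: kg·m²/s²

The claimed units kg·m²/s² match the derived units, so the claim is correct.

Answer: Yes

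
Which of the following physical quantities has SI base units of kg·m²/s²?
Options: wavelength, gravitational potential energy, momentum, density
Checking the SI base units of each option:
  wavelength (λ = v/f): m  ✗
  gravitational potential energy (U = -GMm/r): kg·m²/s²  ✓ matches
  momentum (p = mv): kg·m/s  ✗
  density (ρ = m/V): kg/m³  ✗

Only gravitational potential energy has units kg·m²/s².

Answer: gravitational potential energy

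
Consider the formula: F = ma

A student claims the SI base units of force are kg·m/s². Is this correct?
Units of each symbol in F = ma:
  m (mass): kg
  a (acceleration): m/s²

Multiplying the contributions: [kg] · [m/s²]
Adding exponents of each base unit: kg: 1, m: 1, s: -2
SI base units of force: kg·m/s²

The claimed units kg·m/s² match the derived units, so the claim is correct.

Answer: Yes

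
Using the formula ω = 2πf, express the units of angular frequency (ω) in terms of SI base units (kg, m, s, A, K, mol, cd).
Units of each symbol in ω = 2πf:
  f (frequency): 1/s
  The factor 2π is dimensionless.

Multiplying the contributions: [1/s]
Adding exponents of each base unit: s: -1
SI base units of angular frequency: 1/s

Answer: 1/s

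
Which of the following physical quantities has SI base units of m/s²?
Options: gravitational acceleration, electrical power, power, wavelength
Checking the SI base units of each option:
  gravitational acceleration (g = GM/r²): m/s²  ✓ matches
  electrical power (P = IV): kg·m²/s³  ✗
  power (P = W/t): kg·m²/s³  ✗
  wavelength (λ = v/f): m  ✗

Only gravitational acceleration has units m/s².

Answer: gravitational acceleration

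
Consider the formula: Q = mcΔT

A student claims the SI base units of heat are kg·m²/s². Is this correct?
Units of each symbol in Q = mcΔT:
  m (mass): kg
  c (specific heat capacity, in J/(kg·K)): m²/(s²·K)
  ΔT (temperature change): K

Multiplying the contributions: [kg] · [m²/(s²·K)] · [K]
Adding exponents of each base unit: kg: 1, m: 2, s: -2
SI base units of heat: kg·m²/s²

The claimed units kg·m²/s² match the derived units, so the claim is correct.

Answer: Yes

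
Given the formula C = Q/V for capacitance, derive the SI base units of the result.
Units of each symbol in C = Q/V:
  Q (charge, in coulombs): s·A
  V (voltage, in volts): kg·m²/(s³·A)  → in the denominator, contributes s³·A/(kg·m²)

Multiplying the contributions: [s·A] · [s³·A/(kg·m²)]
Adding exponents of each base unit: kg: -1, m: -2, s: 4, A: 2
SI base units of capacitance: s⁴·A²/(kg·m²)

Answer: s⁴·A²/(kg·m²)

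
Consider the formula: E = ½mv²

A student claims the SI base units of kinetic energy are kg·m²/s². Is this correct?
Units of each symbol in E = ½mv²:
  m (mass): kg
  v (speed): m/s  → to the power 2, contributes m²/s²
  The factor ½ is dimensionless.

Multiplying the contributions: [kg] · [m²/s²]
Adding exponents of each base unit: kg: 1, m: 2, s: -2
SI base units of kinetic energy: kg·m²/s²

The claimed units kg·m²/s² match the derived units, so the claim is correct.

Answer: Yes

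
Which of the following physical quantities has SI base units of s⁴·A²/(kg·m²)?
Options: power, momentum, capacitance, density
Checking the SI base units of each option:
  power (P = W/t): kg·m²/s³  ✗
  momentum (p = mv): kg·m/s  ✗
  capacitance (C = Q/V): s⁴·A²/(kg·m²)  ✓ matches
  density (ρ = m/V): kg/m³  ✗

Only capacitance has units s⁴·A²/(kg·m²).

Answer: capacitance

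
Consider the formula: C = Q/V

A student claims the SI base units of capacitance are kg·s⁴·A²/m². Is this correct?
Units of each symbol in C = Q/V:
  Q (charge, in coulombs): s·A
  V (voltage, in volts): kg·m²/(s³·A)  → in the denominator, contributes s³·A/(kg·m²)

Multiplying the contributions: [s·A] · [s³·A/(kg·m²)]
Adding exponents of each base unit: kg: -1, m: -2, s: 4, A: 2
SI base units of capacitance: s⁴·A²/(kg·m²)

The claimed units kg·s⁴·A²/m² (exponents kg: 1, m: -2, s: 4, A: 2) do not match the derived units s⁴·A²/(kg·m²) (exponents kg: -1, m: -2, s: 4, A: 2), so the claim is incorrect.

Answer: No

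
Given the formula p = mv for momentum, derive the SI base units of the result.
Units of each symbol in p = mv:
  m (mass): kg
  v (velocity): m/s

Multiplying the contributions: [kg] · [m/s]
Adding exponents of each base unit: kg: 1, m: 1, s: -1
SI base units of momentum: kg·m/s

Answer: kg·m/s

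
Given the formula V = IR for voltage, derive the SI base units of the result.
Units of each symbol in V = IR:
  I (current): A
  R (resistance, in ohms): kg·m²/(s³·A²)

Multiplying the contributions: [A] · [kg·m²/(s³·A²)]
Adding exponents of each base unit: kg: 1, m: 2, s: -3, A: -1
SI base units of voltage: kg·m²/(s³·A)

Answer: kg·m²/(s³·A)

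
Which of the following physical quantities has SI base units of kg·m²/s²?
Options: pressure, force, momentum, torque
Checking the SI base units of each option:
  pressure (P = F/A): kg/(m·s²)  ✗
  force (F = ma): kg·m/s²  ✗
  momentum (p = mv): kg·m/s  ✗
  torque (τ = Fr): kg·m²/s²  ✓ matches

Only torque has units kg·m²/s².

Answer: torque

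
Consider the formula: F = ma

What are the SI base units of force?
Units of each symbol in F = ma:
  m (mass): kg
  a (acceleration): m/s²

Multiplying the contributions: [kg] · [m/s²]
Adding exponents of each base unit: kg: 1, m: 1, s: -2
SI base units of force: kg·m/s²

Answer: kg·m/s²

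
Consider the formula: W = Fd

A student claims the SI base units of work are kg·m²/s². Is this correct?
Units of each symbol in W = Fd:
  F (force): kg·m/s²
  d (displacement): m

Multiplying the contributions: [kg·m/s²] · [m]
Adding exponents of each base unit: kg: 1, m: 2, s: -2
SI base units of work: kg·m²/s²

The claimed units kg·m²/s² match the derived units, so the claim is correct.

Answer: Yes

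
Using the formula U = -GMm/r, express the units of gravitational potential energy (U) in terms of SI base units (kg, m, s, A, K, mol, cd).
Units of each symbol in U = -GMm/r:
  G (gravitational constant): m³/(kg·s²)
  M (mass): kg
  m (mass): kg
  r (distance): m  → in the denominator, contributes 1/m
  The minus sign does not affect the units.

Multiplying the contributions: [m³/(kg·s²)] · [kg] · [kg] · [1/m]
Adding exponents of each base unit: kg: 1, m: 2, s: -2
SI base units of gravitational potential energy: kg·m²/s²

Answer: kg·m²/s²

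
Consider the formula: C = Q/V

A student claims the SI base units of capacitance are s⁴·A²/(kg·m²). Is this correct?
Units of each symbol in C = Q/V:
  Q (charge, in coulombs): s·A
  V (voltage, in volts): kg·m²/(s³·A)  → in the denominator, contributes s³·A/(kg·m²)

Multiplying the contributions: [s·A] · [s³·A/(kg·m²)]
Adding exponents of each base unit: kg: -1, m: -2, s: 4, A: 2
SI base units of capacitance: s⁴·A²/(kg·m²)

The claimed units s⁴·A²/(kg·m²) match the derived units, so the claim is correct.

Answer: Yes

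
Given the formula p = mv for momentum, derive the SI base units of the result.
Units of each symbol in p = mv:
  m (mass): kg
  v (velocity): m/s

Multiplying the contributions: [kg] · [m/s]
Adding exponents of each base unit: kg: 1, m: 1, s: -1
SI base units of momentum: kg·m/s

Answer: kg·m/s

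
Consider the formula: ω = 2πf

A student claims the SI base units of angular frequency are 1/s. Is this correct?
Units of each symbol in ω = 2πf:
  f (frequency): 1/s
  The factor 2π is dimensionless.

Multiplying the contributions: [1/s]
Adding exponents of each base unit: s: -1
SI base units of angular frequency: 1/s

The claimed units 1/s match the derived units, so the claim is correct.

Answer: Yes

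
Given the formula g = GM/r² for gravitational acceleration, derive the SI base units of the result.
Units of each symbol in g = GM/r²:
  G (gravitational constant): m³/(kg·s²)
  M (mass): kg
  r (distance): m  → to the power 2 in the denominator, contributes 1/m²

Multiplying the contributions: [m³/(kg·s²)] · [kg] · [1/m²]
Adding exponents of each base unit: m: 1, s: -2
SI base units of gravitational acceleration: m/s²

Answer: m/s²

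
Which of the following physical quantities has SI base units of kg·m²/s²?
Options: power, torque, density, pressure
Checking the SI base units of each option:
  power (P = W/t): kg·m²/s³  ✗
  torque (τ = Fr): kg·m²/s²  ✓ matches
  density (ρ = m/V): kg/m³  ✗
  pressure (P = F/A): kg/(m·s²)  ✗

Only torque has units kg·m²/s².

Answer: torque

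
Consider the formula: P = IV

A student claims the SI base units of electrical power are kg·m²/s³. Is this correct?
Units of each symbol in P = IV:
  I (current): A
  V (voltage, in volts): kg·m²/(s³·A)

Multiplying the contributions: [A] · [kg·m²/(s³·A)]
Adding exponents of each base unit: kg: 1, m: 2, s: -3
SI base units of electrical power: kg·m²/s³

The claimed units kg·m²/s³ match the derived units, so the claim is correct.

Answer: Yes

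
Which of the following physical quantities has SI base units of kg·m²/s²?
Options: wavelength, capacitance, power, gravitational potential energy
Checking the SI base units of each option:
  wavelength (λ = v/f): m  ✗
  capacitance (C = Q/V): s⁴·A²/(kg·m²)  ✗
  power (P = W/t): kg·m²/s³  ✗
  gravitational potential energy (U = -GMm/r): kg·m²/s²  ✓ matches

Only gravitational potential energy has units kg·m²/s².

Answer: gravitational potential energy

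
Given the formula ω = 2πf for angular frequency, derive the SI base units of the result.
Units of each symbol in ω = 2πf:
  f (frequency): 1/s
  The factor 2π is dimensionless.

Multiplying the contributions: [1/s]
Adding exponents of each base unit: s: -1
SI base units of angular frequency: 1/s

Answer: 1/s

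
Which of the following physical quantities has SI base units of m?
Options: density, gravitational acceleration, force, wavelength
Checking the SI base units of each option:
  density (ρ = m/V): kg/m³  ✗
  gravitational acceleration (g = GM/r²): m/s²  ✗
  force (F = ma): kg·m/s²  ✗
  wavelength (λ = v/f): m  ✓ matches

Only wavelength has units m.

Answer: wavelength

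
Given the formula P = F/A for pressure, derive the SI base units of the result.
Units of each symbol in P = F/A:
  F (force): kg·m/s²
  A (area): m²  → in the denominator, contributes 1/m²

Multiplying the contributions: [kg·m/s²] · [1/m²]
Adding exponents of each base unit: kg: 1, m: -1, s: -2
SI base units of pressure: kg/(m·s²)

Answer: kg/(m·s²)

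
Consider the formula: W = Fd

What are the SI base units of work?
Units of each symbol in W = Fd:
  F (force): kg·m/s²
  d (displacement): m

Multiplying the contributions: [kg·m/s²] · [m]
Adding exponents of each base unit: kg: 1, m: 2, s: -2
SI base units of work: kg·m²/s²

Answer: kg·m²/s²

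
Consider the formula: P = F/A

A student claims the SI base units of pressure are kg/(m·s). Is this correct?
Units of each symbol in P = F/A:
  F (force): kg·m/s²
  A (area): m²  → in the denominator, contributes 1/m²

Multiplying the contributions: [kg·m/s²] · [1/m²]
Adding exponents of each base unit: kg: 1, m: -1, s: -2
SI base units of pressure: kg/(m·s²)

The claimed units kg/(m·s) (exponents kg: 1, m: -1, s: -1) do not match the derived units kg/(m·s²) (exponents kg: 1, m: -1, s: -2), so the claim is incorrect.

Answer: No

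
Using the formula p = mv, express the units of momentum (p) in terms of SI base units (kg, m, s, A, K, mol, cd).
Units of each symbol in p = mv:
  m (mass): kg
  v (velocity): m/s

Multiplying the contributions: [kg] · [m/s]
Adding exponents of each base unit: kg: 1, m: 1, s: -1
SI base units of momentum: kg·m/s

Answer: kg·m/s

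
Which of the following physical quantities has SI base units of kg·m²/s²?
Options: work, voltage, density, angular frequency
Checking the SI base units of each option:
  work (W = Fd): kg·m²/s²  ✓ matches
  voltage (V = IR): kg·m²/(s³·A)  ✗
  density (ρ = m/V): kg/m³  ✗
  angular frequency (ω = 2πf): 1/s  ✗

Only work has units kg·m²/s².

Answer: work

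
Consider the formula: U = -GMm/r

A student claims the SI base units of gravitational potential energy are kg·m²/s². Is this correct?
Units of each symbol in U = -GMm/r:
  G (gravitational constant): m³/(kg·s²)
  M (mass): kg
  m (mass): kg
  r (distance): m  → in the denominator, contributes 1/m
  The minus sign does not affect the units.

Multiplying the contributions: [m³/(kg·s²)] · [kg] · [kg] · [1/m]
Adding exponents of each base unit: kg: 1, m: 2, s: -2
SI base units of gravitational potential energy: kg·m²/s²

The claimed units kg·m²/s² match the derived units, so the claim is correct.

Answer: Yes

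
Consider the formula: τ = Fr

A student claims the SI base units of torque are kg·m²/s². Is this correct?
Units of each symbol in τ = Fr:
  F (force): kg·m/s²
  r (lever arm): m

Multiplying the contributions: [kg·m/s²] · [m]
Adding exponents of each base unit: kg: 1, m: 2, s: -2
SI base units of torque: kg·m²/s²

The claimed units kg·m²/s² match the derived units, so the claim is correct.

Answer: Yes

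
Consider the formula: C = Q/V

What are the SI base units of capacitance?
Units of each symbol in C = Q/V:
  Q (charge, in coulombs): s·A
  V (voltage, in volts): kg·m²/(s³·A)  → in the denominator, contributes s³·A/(kg·m²)

Multiplying the contributions: [s·A] · [s³·A/(kg·m²)]
Adding exponents of each base unit: kg: -1, m: -2, s: 4, A: 2
SI base units of capacitance: s⁴·A²/(kg·m²)

Answer: s⁴·A²/(kg·m²)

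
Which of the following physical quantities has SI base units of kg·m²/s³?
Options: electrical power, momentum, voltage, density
Checking the SI base units of each option:
  electrical power (P = IV): kg·m²/s³  ✓ matches
  momentum (p = mv): kg·m/s  ✗
  voltage (V = IR): kg·m²/(s³·A)  ✗
  density (ρ = m/V): kg/m³  ✗

Only electrical power has units kg·m²/s³.

Answer: electrical power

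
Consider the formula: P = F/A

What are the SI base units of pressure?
Units of each symbol in P = F/A:
  F (force): kg·m/s²
  A (area): m²  → in the denominator, contributes 1/m²

Multiplying the contributions: [kg·m/s²] · [1/m²]
Adding exponents of each base unit: kg: 1, m: -1, s: -2
SI base units of pressure: kg/(m·s²)

Answer: kg/(m·s²)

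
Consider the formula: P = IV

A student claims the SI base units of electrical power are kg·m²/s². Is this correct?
Units of each symbol in P = IV:
  I (current): A
  V (voltage, in volts): kg·m²/(s³·A)

Multiplying the contributions: [A] · [kg·m²/(s³·A)]
Adding exponents of each base unit: kg: 1, m: 2, s: -3
SI base units of electrical power: kg·m²/s³

The claimed units kg·m²/s² (exponents kg: 1, m: 2, s: -2) do not match the derived units kg·m²/s³ (exponents kg: 1, m: 2, s: -3), so the claim is incorrect.

Answer: No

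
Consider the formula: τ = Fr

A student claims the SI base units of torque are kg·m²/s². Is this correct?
Units of each symbol in τ = Fr:
  F (force): kg·m/s²
  r (lever arm): m

Multiplying the contributions: [kg·m/s²] · [m]
Adding exponents of each base unit: kg: 1, m: 2, s: -2
SI base units of torque: kg·m²/s²

The claimed units kg·m²/s² match the derived units, so the claim is correct.

Answer: Yes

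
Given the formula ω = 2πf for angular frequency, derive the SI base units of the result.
Units of each symbol in ω = 2πf:
  f (frequency): 1/s
  The factor 2π is dimensionless.

Multiplying the contributions: [1/s]
Adding exponents of each base unit: s: -1
SI base units of angular frequency: 1/s

Answer: 1/s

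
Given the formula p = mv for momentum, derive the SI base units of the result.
Units of each symbol in p = mv:
  m (mass): kg
  v (velocity): m/s

Multiplying the contributions: [kg] · [m/s]
Adding exponents of each base unit: kg: 1, m: 1, s: -1
SI base units of momentum: kg·m/s

Answer: kg·m/s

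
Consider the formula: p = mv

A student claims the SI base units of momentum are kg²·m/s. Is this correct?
Units of each symbol in p = mv:
  m (mass): kg
  v (velocity): m/s

Multiplying the contributions: [kg] · [m/s]
Adding exponents of each base unit: kg: 1, m: 1, s: -1
SI base units of momentum: kg·m/s

The claimed units kg²·m/s (exponents kg: 2, m: 1, s: -1) do not match the derived units kg·m/s (exponents kg: 1, m: 1, s: -1), so the claim is incorrect.

Answer: No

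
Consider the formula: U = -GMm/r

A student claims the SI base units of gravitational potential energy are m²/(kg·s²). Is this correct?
Units of each symbol in U = -GMm/r:
  G (gravitational constant): m³/(kg·s²)
  M (mass): kg
  m (mass): kg
  r (distance): m  → in the denominator, contributes 1/m
  The minus sign does not affect the units.

Multiplying the contributions: [m³/(kg·s²)] · [kg] · [kg] · [1/m]
Adding exponents of each base unit: kg: 1, m: 2, s: -2
SI base units of gravitational potential energy: kg·m²/s²

The claimed units m²/(kg·s²) (exponents kg: -1, m: 2, s: -2) do not match the derived units kg·m²/s² (exponents kg: 1, m: 2, s: -2), so the claim is incorrect.

Answer: No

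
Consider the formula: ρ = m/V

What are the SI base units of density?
Units of each symbol in ρ = m/V:
  m (mass): kg
  V (volume): m³  → in the denominator, contributes 1/m³

Multiplying the contributions: [kg] · [1/m³]
Adding exponents of each base unit: kg: 1, m: -3
SI base units of density: kg/m³

Answer: kg/m³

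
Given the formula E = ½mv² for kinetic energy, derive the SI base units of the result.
Units of each symbol in E = ½mv²:
  m (mass): kg
  v (speed): m/s  → to the power 2, contributes m²/s²
  The factor ½ is dimensionless.

Multiplying the contributions: [kg] · [m²/s²]
Adding exponents of each base unit: kg: 1, m: 2, s: -2
SI base units of kinetic energy: kg·m²/s²

Answer: kg·m²/s²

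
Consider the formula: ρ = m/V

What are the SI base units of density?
Units of each symbol in ρ = m/V:
  m (mass): kg
  V (volume): m³  → in the denominator, contributes 1/m³

Multiplying the contributions: [kg] · [1/m³]
Adding exponents of each base unit: kg: 1, m: -3
SI base units of density: kg/m³

Answer: kg/m³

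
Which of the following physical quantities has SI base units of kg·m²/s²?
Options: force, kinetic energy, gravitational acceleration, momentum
Checking the SI base units of each option:
  force (F = ma): kg·m/s²  ✗
  kinetic energy (E = ½mv²): kg·m²/s²  ✓ matches
  gravitational acceleration (g = GM/r²): m/s²  ✗
  momentum (p = mv): kg·m/s  ✗

Only kinetic energy has units kg·m²/s².

Answer: kinetic energy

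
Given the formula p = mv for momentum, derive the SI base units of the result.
Units of each symbol in p = mv:
  m (mass): kg
  v (velocity): m/s

Multiplying the contributions: [kg] · [m/s]
Adding exponents of each base unit: kg: 1, m: 1, s: -1
SI base units of momentum: kg·m/s

Answer: kg·m/s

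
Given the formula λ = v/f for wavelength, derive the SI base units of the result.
Units of each symbol in λ = v/f:
  v (wave speed): m/s
  f (frequency): 1/s  → in the denominator, contributes s

Multiplying the contributions: [m/s] · [s]
Adding exponents of each base unit: m: 1
SI base units of wavelength: m

Answer: m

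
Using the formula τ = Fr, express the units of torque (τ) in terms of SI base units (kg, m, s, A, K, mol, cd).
Units of each symbol in τ = Fr:
  F (force): kg·m/s²
  r (lever arm): m

Multiplying the contributions: [kg·m/s²] · [m]
Adding exponents of each base unit: kg: 1, m: 2, s: -2
SI base units of torque: kg·m²/s²

Answer: kg·m²/s²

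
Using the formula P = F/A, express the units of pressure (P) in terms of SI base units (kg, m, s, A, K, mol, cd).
Units of each symbol in P = F/A:
  F (force): kg·m/s²
  A (area): m²  → in the denominator, contributes 1/m²

Multiplying the contributions: [kg·m/s²] · [1/m²]
Adding exponents of each base unit: kg: 1, m: -1, s: -2
SI base units of pressure: kg/(m·s²)

Answer: kg/(m·s²)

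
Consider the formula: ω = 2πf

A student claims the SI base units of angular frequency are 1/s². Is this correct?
Units of each symbol in ω = 2πf:
  f (frequency): 1/s
  The factor 2π is dimensionless.

Multiplying the contributions: [1/s]
Adding exponents of each base unit: s: -1
SI base units of angular frequency: 1/s

The claimed units 1/s² (exponents s: -2) do not match the derived units 1/s (exponents s: -1), so the claim is incorrect.

Answer: No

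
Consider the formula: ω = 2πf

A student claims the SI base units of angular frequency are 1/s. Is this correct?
Units of each symbol in ω = 2πf:
  f (frequency): 1/s
  The factor 2π is dimensionless.

Multiplying the contributions: [1/s]
Adding exponents of each base unit: s: -1
SI base units of angular frequency: 1/s

The claimed units 1/s match the derived units, so the claim is correct.

Answer: Yes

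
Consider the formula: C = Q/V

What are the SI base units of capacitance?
Units of each symbol in C = Q/V:
  Q (charge, in coulombs): s·A
  V (voltage, in volts): kg·m²/(s³·A)  → in the denominator, contributes s³·A/(kg·m²)

Multiplying the contributions: [s·A] · [s³·A/(kg·m²)]
Adding exponents of each base unit: kg: -1, m: -2, s: 4, A: 2
SI base units of capacitance: s⁴·A²/(kg·m²)

Answer: s⁴·A²/(kg·m²)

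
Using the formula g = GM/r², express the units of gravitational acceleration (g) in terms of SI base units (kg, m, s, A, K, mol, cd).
Units of each symbol in g = GM/r²:
  G (gravitational constant): m³/(kg·s²)
  M (mass): kg
  r (distance): m  → to the power 2 in the denominator, contributes 1/m²

Multiplying the contributions: [m³/(kg·s²)] · [kg] · [1/m²]
Adding exponents of each base unit: m: 1, s: -2
SI base units of gravitational acceleration: m/s²

Answer: m/s²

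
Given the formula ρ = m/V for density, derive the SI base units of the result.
Units of each symbol in ρ = m/V:
  m (mass): kg
  V (volume): m³  → in the denominator, contributes 1/m³

Multiplying the contributions: [kg] · [1/m³]
Adding exponents of each base unit: kg: 1, m: -3
SI base units of density: kg/m³

Answer: kg/m³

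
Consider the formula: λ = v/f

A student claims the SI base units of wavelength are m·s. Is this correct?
Units of each symbol in λ = v/f:
  v (wave speed): m/s
  f (frequency): 1/s  → in the denominator, contributes s

Multiplying the contributions: [m/s] · [s]
Adding exponents of each base unit: m: 1
SI base units of wavelength: m

The claimed units m·s (exponents m: 1, s: 1) do not match the derived units m (exponents m: 1), so the claim is incorrect.

Answer: No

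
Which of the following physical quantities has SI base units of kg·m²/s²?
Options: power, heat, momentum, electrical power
Checking the SI base units of each option:
  power (P = W/t): kg·m²/s³  ✗
  heat (Q = mcΔT): kg·m²/s²  ✓ matches
  momentum (p = mv): kg·m/s  ✗
  electrical power (P = IV): kg·m²/s³  ✗

Only heat has units kg·m²/s².

Answer: heat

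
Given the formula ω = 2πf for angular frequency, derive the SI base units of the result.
Units of each symbol in ω = 2πf:
  f (frequency): 1/s
  The factor 2π is dimensionless.

Multiplying the contributions: [1/s]
Adding exponents of each base unit: s: -1
SI base units of angular frequency: 1/s

Answer: 1/s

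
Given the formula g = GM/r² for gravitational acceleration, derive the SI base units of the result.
Units of each symbol in g = GM/r²:
  G (gravitational constant): m³/(kg·s²)
  M (mass): kg
  r (distance): m  → to the power 2 in the denominator, contributes 1/m²

Multiplying the contributions: [m³/(kg·s²)] · [kg] · [1/m²]
Adding exponents of each base unit: m: 1, s: -2
SI base units of gravitational acceleration: m/s²

Answer: m/s²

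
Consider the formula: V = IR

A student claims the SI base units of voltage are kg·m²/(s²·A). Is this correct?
Units of each symbol in V = IR:
  I (current): A
  R (resistance, in ohms): kg·m²/(s³·A²)

Multiplying the contributions: [A] · [kg·m²/(s³·A²)]
Adding exponents of each base unit: kg: 1, m: 2, s: -3, A: -1
SI base units of voltage: kg·m²/(s³·A)

The claimed units kg·m²/(s²·A) (exponents kg: 1, m: 2, s: -2, A: -1) do not match the derived units kg·m²/(s³·A) (exponents kg: 1, m: 2, s: -3, A: -1), so the claim is incorrect.

Answer: No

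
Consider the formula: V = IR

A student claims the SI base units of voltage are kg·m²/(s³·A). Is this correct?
Units of each symbol in V = IR:
  I (current): A
  R (resistance, in ohms): kg·m²/(s³·A²)

Multiplying the contributions: [A] · [kg·m²/(s³·A²)]
Adding exponents of each base unit: kg: 1, m: 2, s: -3, A: -1
SI base units of voltage: kg·m²/(s³·A)

The claimed units kg·m²/(s³·A) match the derived units, so the claim is correct.

Answer: Yes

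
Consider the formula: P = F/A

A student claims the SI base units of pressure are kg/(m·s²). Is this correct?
Units of each symbol in P = F/A:
  F (force): kg·m/s²
  A (area): m²  → in the denominator, contributes 1/m²

Multiplying the contributions: [kg·m/s²] · [1/m²]
Adding exponents of each base unit: kg: 1, m: -1, s: -2
SI base units of pressure: kg/(m·s²)

The claimed units kg/(m·s²) match the derived units, so the claim is correct.

Answer: Yes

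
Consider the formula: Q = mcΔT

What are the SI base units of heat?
Units of each symbol in Q = mcΔT:
  m (mass): kg
  c (specific heat capacity, in J/(kg·K)): m²/(s²·K)
  ΔT (temperature change): K

Multiplying the contributions: [kg] · [m²/(s²·K)] · [K]
Adding exponents of each base unit: kg: 1, m: 2, s: -2
SI base units of heat: kg·m²/s²

Answer: kg·m²/s²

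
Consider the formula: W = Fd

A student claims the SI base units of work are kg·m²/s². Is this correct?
Units of each symbol in W = Fd:
  F (force): kg·m/s²
  d (displacement): m

Multiplying the contributions: [kg·m/s²] · [m]
Adding exponents of each base unit: kg: 1, m: 2, s: -2
SI base units of work: kg·m²/s²

The claimed units kg·m²/s² match the derived units, so the claim is correct.

Answer: Yes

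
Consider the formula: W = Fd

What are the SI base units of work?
Units of each symbol in W = Fd:
  F (force): kg·m/s²
  d (displacement): m

Multiplying the contributions: [kg·m/s²] · [m]
Adding exponents of each base unit: kg: 1, m: 2, s: -2
SI base units of work: kg·m²/s²

Answer: kg·m²/s²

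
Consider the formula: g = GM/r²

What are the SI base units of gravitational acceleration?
Units of each symbol in g = GM/r²:
  G (gravitational constant): m³/(kg·s²)
  M (mass): kg
  r (distance): m  → to the power 2 in the denominator, contributes 1/m²

Multiplying the contributions: [m³/(kg·s²)] · [kg] · [1/m²]
Adding exponents of each base unit: m: 1, s: -2
SI base units of gravitational acceleration: m/s²

Answer: m/s²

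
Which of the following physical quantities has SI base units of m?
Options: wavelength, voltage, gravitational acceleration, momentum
Checking the SI base units of each option:
  wavelength (λ = v/f): m  ✓ matches
  voltage (V = IR): kg·m²/(s³·A)  ✗
  gravitational acceleration (g = GM/r²): m/s²  ✗
  momentum (p = mv): kg·m/s  ✗

Only wavelength has units m.

Answer: wavelength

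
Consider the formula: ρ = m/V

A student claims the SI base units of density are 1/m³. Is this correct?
Units of each symbol in ρ = m/V:
  m (mass): kg
  V (volume): m³  → in the denominator, contributes 1/m³

Multiplying the contributions: [kg] · [1/m³]
Adding exponents of each base unit: kg: 1, m: -3
SI base units of density: kg/m³

The claimed units 1/m³ (exponents m: -3) do not match the derived units kg/m³ (exponents kg: 1, m: -3), so the claim is incorrect.

Answer: No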